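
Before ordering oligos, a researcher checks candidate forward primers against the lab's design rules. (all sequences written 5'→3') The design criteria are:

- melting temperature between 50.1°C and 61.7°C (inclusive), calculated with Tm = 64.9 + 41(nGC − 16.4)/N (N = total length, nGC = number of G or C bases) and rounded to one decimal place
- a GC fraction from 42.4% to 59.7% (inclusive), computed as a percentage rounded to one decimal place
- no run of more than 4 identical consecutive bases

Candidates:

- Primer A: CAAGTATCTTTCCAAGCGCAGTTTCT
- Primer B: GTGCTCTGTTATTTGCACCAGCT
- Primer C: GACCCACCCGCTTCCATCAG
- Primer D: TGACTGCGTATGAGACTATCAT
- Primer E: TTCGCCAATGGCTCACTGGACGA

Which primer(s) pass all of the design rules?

Primer A (26 nt, A=6 T=9 G=4 C=7): Tm = 64.9 + 41·(11 − 16.4)/26 = 56.4°C ✓; GC 11/26 = 42.3%, outside 42.4–59.7% ✗; longest run = 3 ✓ — fails.
Primer B (23 nt, A=3 T=9 G=5 C=6): Tm = 64.9 + 41·(11 − 16.4)/23 = 55.3°C ✓; GC 11/23 = 47.8% ✓; longest run = 3 ✓ — passes.
Primer C (20 nt, A=4 T=3 G=3 C=10): Tm = 64.9 + 41·(13 − 16.4)/20 = 57.9°C ✓; GC 13/20 = 65.0%, outside 42.4–59.7% ✗; longest run = 3 ✓ — fails.
Primer D (22 nt, A=6 T=7 G=5 C=4): Tm = 64.9 + 41·(9 − 16.4)/22 = 51.1°C ✓; GC 9/22 = 40.9%, outside 42.4–59.7% ✗; longest run = 1 ✓ — fails.
Primer E (23 nt, A=5 T=5 G=6 C=7): Tm = 64.9 + 41·(13 − 16.4)/23 = 58.8°C ✓; GC 13/23 = 56.5% ✓; longest run = 2 ✓ — passes.

Primer B and Primer E.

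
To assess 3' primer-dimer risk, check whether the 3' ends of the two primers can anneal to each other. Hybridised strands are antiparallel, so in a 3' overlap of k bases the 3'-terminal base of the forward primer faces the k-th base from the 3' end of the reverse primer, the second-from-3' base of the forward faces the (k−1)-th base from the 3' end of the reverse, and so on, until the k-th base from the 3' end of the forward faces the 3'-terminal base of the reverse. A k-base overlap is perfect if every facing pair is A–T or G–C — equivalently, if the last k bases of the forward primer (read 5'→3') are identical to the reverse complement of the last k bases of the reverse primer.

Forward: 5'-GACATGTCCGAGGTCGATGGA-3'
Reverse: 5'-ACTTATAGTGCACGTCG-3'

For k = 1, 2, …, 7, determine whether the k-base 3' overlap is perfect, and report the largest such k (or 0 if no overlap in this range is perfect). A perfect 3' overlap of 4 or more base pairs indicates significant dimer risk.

Last 7 bases (5'→3') — forward …CGATGGA, reverse …CACGTCG.
Reverse complement of the reverse primer's last 7 bases: CGACGTG; its first k bases are the reverse complement of the reverse primer's last k bases, so a perfect k-base overlap needs the forward primer's last k bases to equal them.
Comparing (forward last k vs required): k=1: A vs C ✗; k=2: GA vs CG ✗; k=3: GGA vs CGA ✗; k=4: TGGA vs CGAC ✗; k=5: ATGGA vs CGACG ✗; k=6: GATGGA vs CGACGT ✗; k=7: CGATGGA vs CGACGTG ✗.
No overlap length from 1 to 7 is perfect, so the longest perfect 3' overlap is 0.

Longest perfect overlap: 0 complementary base pairs; below the dimer-risk threshold (threshold 4).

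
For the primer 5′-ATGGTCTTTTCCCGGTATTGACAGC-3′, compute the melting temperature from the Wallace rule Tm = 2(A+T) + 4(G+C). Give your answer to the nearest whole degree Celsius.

Base counts: A=4, T=9, G=6, C=6 (length 25).
Tm = 2·(4+9) + 4·(6+6) = 2·13 + 4·12 = 26 + 48 = 74°C.

74°C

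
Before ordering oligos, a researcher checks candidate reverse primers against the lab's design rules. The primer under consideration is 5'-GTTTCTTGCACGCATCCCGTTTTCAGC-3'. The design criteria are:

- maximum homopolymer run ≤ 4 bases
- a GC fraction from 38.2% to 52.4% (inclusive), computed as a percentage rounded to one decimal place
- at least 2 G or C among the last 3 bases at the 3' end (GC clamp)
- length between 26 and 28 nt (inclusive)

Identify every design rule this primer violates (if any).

Base counts: A=3, T=10, G=5, C=9 (length 27).
homopolymer run: longest run = 4 ✓
GC content: GC 14/27 = 51.9% ✓
GC clamp: 3' end AGC has 2 G/C ✓
length: length 27 ✓

Meets all criteria.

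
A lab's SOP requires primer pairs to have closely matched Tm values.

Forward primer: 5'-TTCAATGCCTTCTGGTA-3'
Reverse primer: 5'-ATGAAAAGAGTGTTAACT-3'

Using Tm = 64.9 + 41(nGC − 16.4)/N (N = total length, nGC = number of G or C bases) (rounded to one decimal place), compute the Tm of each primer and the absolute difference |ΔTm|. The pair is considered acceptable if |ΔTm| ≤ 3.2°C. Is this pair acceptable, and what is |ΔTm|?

|ΔTm| = 3.3°C; the pair is not acceptable.

Forward: G+C = 7, N = 17 → Tm = 64.9 + 41·(7 − 16.4)/17 = 42.2°C.
Reverse: G+C = 5, N = 18 → Tm = 64.9 + 41·(5 − 16.4)/18 = 38.9°C.
|ΔTm| = |42.2 − 38.9| = 3.3°C, > 3.2°C.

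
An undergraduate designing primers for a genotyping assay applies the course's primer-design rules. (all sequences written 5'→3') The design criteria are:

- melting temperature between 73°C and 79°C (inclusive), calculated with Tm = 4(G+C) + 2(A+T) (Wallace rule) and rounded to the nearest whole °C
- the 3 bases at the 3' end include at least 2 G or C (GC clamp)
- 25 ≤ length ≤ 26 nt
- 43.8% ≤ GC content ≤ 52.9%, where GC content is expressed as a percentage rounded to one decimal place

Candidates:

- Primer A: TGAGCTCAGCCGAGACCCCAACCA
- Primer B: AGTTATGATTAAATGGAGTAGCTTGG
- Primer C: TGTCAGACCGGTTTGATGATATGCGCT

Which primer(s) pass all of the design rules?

Primer A (24 nt, A=7 T=2 G=5 C=10): Tm = 2·9 + 4·15 = 78°C ✓; 3' end CCA has 2 G/C ✓; length 24, outside 25–26 ✗; GC 15/24 = 62.5%, outside 43.8–52.9% ✗ — fails.
Primer B (26 nt, A=8 T=9 G=8 C=1): Tm = 2·17 + 4·9 = 70°C, outside 73–79°C ✗; 3' end TGG has 2 G/C ✓; length 26 ✓; GC 9/26 = 34.6%, outside 43.8–52.9% ✗ — fails.
Primer C (27 nt, A=5 T=9 G=8 C=5): Tm = 2·14 + 4·13 = 80°C, outside 73–79°C ✗; 3' end GCT has 2 G/C ✓; length 27, outside 25–26 ✗; GC 13/27 = 48.1% ✓ — fails.

None of the candidates satisfy all criteria.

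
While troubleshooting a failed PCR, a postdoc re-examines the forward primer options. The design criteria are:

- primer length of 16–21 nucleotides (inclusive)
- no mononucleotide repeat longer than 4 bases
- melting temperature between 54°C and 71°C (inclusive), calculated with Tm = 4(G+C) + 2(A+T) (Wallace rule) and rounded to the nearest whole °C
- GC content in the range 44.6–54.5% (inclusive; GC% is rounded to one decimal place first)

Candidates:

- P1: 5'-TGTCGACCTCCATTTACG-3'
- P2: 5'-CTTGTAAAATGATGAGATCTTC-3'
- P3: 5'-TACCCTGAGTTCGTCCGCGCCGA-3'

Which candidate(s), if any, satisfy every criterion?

P1 only.

P1 (18 nt, A=3 T=6 G=3 C=6): length 18 ✓; longest run = 3 ✓; Tm = 2·9 + 4·9 = 54°C ✓; GC 9/18 = 50.0% ✓ — passes.
P2 (22 nt, A=7 T=8 G=4 C=3): length 22, outside 16–21 ✗; longest run = 4 ✓; Tm = 2·15 + 4·7 = 58°C ✓; GC 7/22 = 31.8%, outside 44.6–54.5% ✗ — fails.
P3 (23 nt, A=3 T=5 G=6 C=9): length 23, outside 16–21 ✗; longest run = 3 ✓; Tm = 2·8 + 4·15 = 76°C, outside 54–71°C ✗; GC 15/23 = 65.2%, outside 44.6–54.5% ✗ — fails.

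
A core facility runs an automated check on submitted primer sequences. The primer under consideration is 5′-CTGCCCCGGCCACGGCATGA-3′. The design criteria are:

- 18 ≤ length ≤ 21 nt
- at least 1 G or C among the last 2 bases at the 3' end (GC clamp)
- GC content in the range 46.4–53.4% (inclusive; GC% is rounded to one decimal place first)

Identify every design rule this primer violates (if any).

Fails: GC content.

Base counts: A=3, T=2, G=6, C=9 (length 20).
length: length 20 ✓
GC clamp: 3' end GA has 1 G/C ✓
GC content: GC 15/20 = 75.0%, outside 46.4–53.4% ✗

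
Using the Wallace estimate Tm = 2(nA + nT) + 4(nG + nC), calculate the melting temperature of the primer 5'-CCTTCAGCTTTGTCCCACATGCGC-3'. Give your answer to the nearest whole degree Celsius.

Base counts: A=3, T=7, G=4, C=10 (length 24).
Tm = 2·(3+7) + 4·(4+10) = 2·10 + 4·14 = 20 + 56 = 76°C.

76°C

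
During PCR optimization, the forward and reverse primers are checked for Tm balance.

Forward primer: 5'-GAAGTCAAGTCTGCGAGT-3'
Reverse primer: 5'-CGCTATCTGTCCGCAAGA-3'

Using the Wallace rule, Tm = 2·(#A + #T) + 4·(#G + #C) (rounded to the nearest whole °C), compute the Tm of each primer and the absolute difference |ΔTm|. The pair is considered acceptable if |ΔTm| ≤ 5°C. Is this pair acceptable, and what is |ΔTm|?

Forward: A=5 T=4 G=6 C=3 → Tm = 2·9 + 4·9 = 54°C.
Reverse: A=4 T=4 G=4 C=6 → Tm = 2·8 + 4·10 = 56°C.
|ΔTm| = |54 − 56| = 2°C, ≤ 5°C.

|ΔTm| = 2°C; the pair is acceptable.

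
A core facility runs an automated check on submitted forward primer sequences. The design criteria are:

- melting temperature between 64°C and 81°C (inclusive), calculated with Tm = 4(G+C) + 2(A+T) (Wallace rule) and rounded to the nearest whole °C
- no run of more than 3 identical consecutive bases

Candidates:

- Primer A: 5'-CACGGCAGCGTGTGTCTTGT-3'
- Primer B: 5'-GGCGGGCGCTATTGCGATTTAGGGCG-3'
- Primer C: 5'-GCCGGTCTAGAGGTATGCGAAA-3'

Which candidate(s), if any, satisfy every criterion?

Primer A (20 nt, A=2 T=6 G=7 C=5): Tm = 2·8 + 4·12 = 64°C ✓; longest run = 2 ✓ — passes.
Primer B (26 nt, A=3 T=6 G=12 C=5): Tm = 2·9 + 4·17 = 86°C, outside 64–81°C ✗; longest run = 3 ✓ — fails.
Primer C (22 nt, A=6 T=4 G=8 C=4): Tm = 2·10 + 4·12 = 68°C ✓; longest run = 3 ✓ — passes.

Primer A and Primer C.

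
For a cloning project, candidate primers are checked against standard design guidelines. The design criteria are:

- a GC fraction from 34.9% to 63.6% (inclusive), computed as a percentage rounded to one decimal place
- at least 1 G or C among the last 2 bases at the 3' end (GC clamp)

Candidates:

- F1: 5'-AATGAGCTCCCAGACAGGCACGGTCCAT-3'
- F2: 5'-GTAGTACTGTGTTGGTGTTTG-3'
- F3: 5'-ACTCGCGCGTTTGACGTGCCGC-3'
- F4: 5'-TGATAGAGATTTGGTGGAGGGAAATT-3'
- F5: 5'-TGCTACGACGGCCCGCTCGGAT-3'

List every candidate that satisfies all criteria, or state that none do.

F2 only.

F1 (28 nt, A=8 T=4 G=7 C=9): GC 16/28 = 57.1% ✓; 3' end AT has 0 G/C, need ≥1 ✗ — fails.
F2 (21 nt, A=2 T=10 G=8 C=1): GC 9/21 = 42.9% ✓; 3' end TG has 1 G/C ✓ — passes.
F3 (22 nt, A=2 T=5 G=7 C=8): GC 15/22 = 68.2%, outside 34.9–63.6% ✗; 3' end GC has 2 G/C ✓ — fails.
F4 (26 nt, A=8 T=8 G=10 C=0): GC 10/26 = 38.5% ✓; 3' end TT has 0 G/C, need ≥1 ✗ — fails.
F5 (22 nt, A=3 T=4 G=7 C=8): GC 15/22 = 68.2%, outside 34.9–63.6% ✗; 3' end AT has 0 G/C, need ≥1 ✗ — fails.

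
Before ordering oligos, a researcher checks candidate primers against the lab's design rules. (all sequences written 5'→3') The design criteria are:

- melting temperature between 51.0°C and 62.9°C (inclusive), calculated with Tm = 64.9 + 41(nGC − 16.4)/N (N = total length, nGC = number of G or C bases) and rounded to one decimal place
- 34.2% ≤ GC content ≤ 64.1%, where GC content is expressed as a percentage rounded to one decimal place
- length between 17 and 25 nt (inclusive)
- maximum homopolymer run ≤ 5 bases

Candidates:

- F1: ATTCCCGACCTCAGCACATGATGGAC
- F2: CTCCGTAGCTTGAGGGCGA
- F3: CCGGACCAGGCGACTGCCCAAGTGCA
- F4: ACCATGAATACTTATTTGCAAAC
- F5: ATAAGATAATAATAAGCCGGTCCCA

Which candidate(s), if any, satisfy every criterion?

F1 (26 nt, A=7 T=5 G=5 C=9): Tm = 64.9 + 41·(14 − 16.4)/26 = 61.1°C ✓; GC 14/26 = 53.8% ✓; length 26, outside 17–25 ✗; longest run = 3 ✓ — fails.
F2 (19 nt, A=3 T=4 G=7 C=5): Tm = 64.9 + 41·(12 − 16.4)/19 = 55.4°C ✓; GC 12/19 = 63.2% ✓; length 19 ✓; longest run = 3 ✓ — passes.
F3 (26 nt, A=6 T=2 G=8 C=10): Tm = 64.9 + 41·(18 − 16.4)/26 = 67.4°C, outside 51.0–62.9°C ✗; GC 18/26 = 69.2%, outside 34.2–64.1% ✗; length 26, outside 17–25 ✗; longest run = 3 ✓ — fails.
F4 (23 nt, A=9 T=7 G=2 C=5): Tm = 64.9 + 41·(7 − 16.4)/23 = 48.1°C, outside 51.0–62.9°C ✗; GC 7/23 = 30.4%, outside 34.2–64.1% ✗; length 23 ✓; longest run = 3 ✓ — fails.
F5 (25 nt, A=11 T=5 G=4 C=5): Tm = 64.9 + 41·(9 − 16.4)/25 = 52.8°C ✓; GC 9/25 = 36.0% ✓; length 25 ✓; longest run = 3 ✓ — passes.

F2 and F5.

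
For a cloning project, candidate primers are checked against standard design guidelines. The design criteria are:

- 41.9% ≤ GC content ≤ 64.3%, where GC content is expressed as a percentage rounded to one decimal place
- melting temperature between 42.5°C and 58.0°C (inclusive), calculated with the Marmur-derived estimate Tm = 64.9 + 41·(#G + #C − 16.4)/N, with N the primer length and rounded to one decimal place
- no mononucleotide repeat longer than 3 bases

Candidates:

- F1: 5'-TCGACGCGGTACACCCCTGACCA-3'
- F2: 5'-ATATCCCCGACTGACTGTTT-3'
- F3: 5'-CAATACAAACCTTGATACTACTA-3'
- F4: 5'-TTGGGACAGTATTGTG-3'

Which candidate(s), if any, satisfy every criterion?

None of the candidates satisfy all criteria.

F1 (23 nt, A=5 T=3 G=5 C=10): GC 15/23 = 65.2%, outside 41.9–64.3% ✗; Tm = 64.9 + 41·(15 − 16.4)/23 = 62.4°C, outside 42.5–58.0°C ✗; longest run = 4, exceeds 3 ✗ — fails.
F2 (20 nt, A=4 T=7 G=3 C=6): GC 9/20 = 45.0% ✓; Tm = 64.9 + 41·(9 − 16.4)/20 = 49.7°C ✓; longest run = 4, exceeds 3 ✗ — fails.
F3 (23 nt, A=10 T=6 G=1 C=6): GC 7/23 = 30.4%, outside 41.9–64.3% ✗; Tm = 64.9 + 41·(7 − 16.4)/23 = 48.1°C ✓; longest run = 3 ✓ — fails.
F4 (16 nt, A=3 T=6 G=6 C=1): GC 7/16 = 43.8% ✓; Tm = 64.9 + 41·(7 − 16.4)/16 = 40.8°C, outside 42.5–58.0°C ✗; longest run = 3 ✓ — fails.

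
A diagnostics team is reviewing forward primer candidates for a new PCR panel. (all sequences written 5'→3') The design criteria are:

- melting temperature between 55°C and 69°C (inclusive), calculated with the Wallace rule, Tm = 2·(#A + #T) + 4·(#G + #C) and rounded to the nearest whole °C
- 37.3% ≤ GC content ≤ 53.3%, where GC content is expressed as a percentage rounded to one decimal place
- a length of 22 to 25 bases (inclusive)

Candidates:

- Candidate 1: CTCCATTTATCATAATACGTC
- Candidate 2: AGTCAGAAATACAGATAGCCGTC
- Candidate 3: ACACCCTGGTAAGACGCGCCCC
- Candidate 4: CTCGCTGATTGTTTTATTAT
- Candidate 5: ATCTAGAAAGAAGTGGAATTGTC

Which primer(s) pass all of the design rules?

Candidate 1 (21 nt, A=6 T=8 G=1 C=6): Tm = 2·14 + 4·7 = 56°C ✓; GC 7/21 = 33.3%, outside 37.3–53.3% ✗; length 21, outside 22–25 ✗ — fails.
Candidate 2 (23 nt, A=9 T=4 G=5 C=5): Tm = 2·13 + 4·10 = 66°C ✓; GC 10/23 = 43.5% ✓; length 23 ✓ — passes.
Candidate 3 (22 nt, A=5 T=2 G=5 C=10): Tm = 2·7 + 4·15 = 74°C, outside 55–69°C ✗; GC 15/22 = 68.2%, outside 37.3–53.3% ✗; length 22 ✓ — fails.
Candidate 4 (20 nt, A=3 T=11 G=3 C=3): Tm = 2·14 + 4·6 = 52°C, outside 55–69°C ✗; GC 6/20 = 30.0%, outside 37.3–53.3% ✗; length 20, outside 22–25 ✗ — fails.
Candidate 5 (23 nt, A=9 T=6 G=6 C=2): Tm = 2·15 + 4·8 = 62°C ✓; GC 8/23 = 34.8%, outside 37.3–53.3% ✗; length 23 ✓ — fails.

Candidate 2 only.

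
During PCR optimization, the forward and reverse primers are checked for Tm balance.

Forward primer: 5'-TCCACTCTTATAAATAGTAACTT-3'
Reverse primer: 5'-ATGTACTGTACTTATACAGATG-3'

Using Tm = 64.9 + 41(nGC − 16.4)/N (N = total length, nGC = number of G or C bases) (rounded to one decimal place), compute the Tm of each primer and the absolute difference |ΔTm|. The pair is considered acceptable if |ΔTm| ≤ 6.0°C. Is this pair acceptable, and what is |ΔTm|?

|ΔTm| = 1.0°C; the pair is acceptable.

Forward: G+C = 6, N = 23 → Tm = 64.9 + 41·(6 − 16.4)/23 = 46.4°C.
Reverse: G+C = 7, N = 22 → Tm = 64.9 + 41·(7 − 16.4)/22 = 47.4°C.
|ΔTm| = |46.4 − 47.4| = 1.0°C, ≤ 6.0°C.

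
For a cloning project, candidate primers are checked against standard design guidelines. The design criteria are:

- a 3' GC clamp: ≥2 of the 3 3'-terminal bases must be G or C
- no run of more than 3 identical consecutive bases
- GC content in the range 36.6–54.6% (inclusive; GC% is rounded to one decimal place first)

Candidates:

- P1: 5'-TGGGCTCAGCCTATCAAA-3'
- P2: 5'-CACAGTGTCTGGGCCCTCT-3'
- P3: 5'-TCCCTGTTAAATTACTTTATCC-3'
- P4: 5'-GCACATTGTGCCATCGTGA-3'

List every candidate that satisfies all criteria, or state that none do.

None of the candidates satisfy all criteria.

P1 (18 nt, A=5 T=4 G=4 C=5): 3' end AAA has 0 G/C, need ≥2 ✗; longest run = 3 ✓; GC 9/18 = 50.0% ✓ — fails.
P2 (19 nt, A=2 T=5 G=5 C=7): 3' end TCT has 1 G/C, need ≥2 ✗; longest run = 3 ✓; GC 12/19 = 63.2%, outside 36.6–54.6% ✗ — fails.
P3 (22 nt, A=5 T=10 G=1 C=6): 3' end TCC has 2 G/C ✓; longest run = 3 ✓; GC 7/22 = 31.8%, outside 36.6–54.6% ✗ — fails.
P4 (19 nt, A=4 T=5 G=5 C=5): 3' end TGA has 1 G/C, need ≥2 ✗; longest run = 2 ✓; GC 10/19 = 52.6% ✓ — fails.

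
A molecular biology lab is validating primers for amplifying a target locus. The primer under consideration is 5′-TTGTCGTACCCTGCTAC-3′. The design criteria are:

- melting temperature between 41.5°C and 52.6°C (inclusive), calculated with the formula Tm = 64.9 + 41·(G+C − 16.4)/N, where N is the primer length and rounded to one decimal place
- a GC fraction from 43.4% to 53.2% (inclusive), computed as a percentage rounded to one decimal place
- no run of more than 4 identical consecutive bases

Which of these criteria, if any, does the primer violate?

Base counts: A=2, T=6, G=3, C=6 (length 17).
Tm: Tm = 64.9 + 41·(9 − 16.4)/17 = 47.1°C ✓
GC content: GC 9/17 = 52.9% ✓
homopolymer run: longest run = 3 ✓

Meets all criteria.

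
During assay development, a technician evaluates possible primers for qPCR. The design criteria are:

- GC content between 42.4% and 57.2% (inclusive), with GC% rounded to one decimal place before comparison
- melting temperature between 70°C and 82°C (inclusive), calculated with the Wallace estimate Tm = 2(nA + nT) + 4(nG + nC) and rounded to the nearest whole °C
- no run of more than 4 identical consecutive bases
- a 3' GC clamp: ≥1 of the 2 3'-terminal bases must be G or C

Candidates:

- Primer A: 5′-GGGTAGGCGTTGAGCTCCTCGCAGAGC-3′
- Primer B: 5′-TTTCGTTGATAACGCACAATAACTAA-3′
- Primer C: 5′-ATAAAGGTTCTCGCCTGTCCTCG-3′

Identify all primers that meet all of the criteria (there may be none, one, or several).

Primer A (27 nt, A=4 T=5 G=11 C=7): GC 18/27 = 66.7%, outside 42.4–57.2% ✗; Tm = 2·9 + 4·18 = 90°C, outside 70–82°C ✗; longest run = 3 ✓; 3' end GC has 2 G/C ✓ — fails.
Primer B (26 nt, A=10 T=8 G=3 C=5): GC 8/26 = 30.8%, outside 42.4–57.2% ✗; Tm = 2·18 + 4·8 = 68°C, outside 70–82°C ✗; longest run = 3 ✓; 3' end AA has 0 G/C, need ≥1 ✗ — fails.
Primer C (23 nt, A=4 T=7 G=5 C=7): GC 12/23 = 52.2% ✓; Tm = 2·11 + 4·12 = 70°C ✓; longest run = 3 ✓; 3' end CG has 2 G/C ✓ — passes.

Primer C only.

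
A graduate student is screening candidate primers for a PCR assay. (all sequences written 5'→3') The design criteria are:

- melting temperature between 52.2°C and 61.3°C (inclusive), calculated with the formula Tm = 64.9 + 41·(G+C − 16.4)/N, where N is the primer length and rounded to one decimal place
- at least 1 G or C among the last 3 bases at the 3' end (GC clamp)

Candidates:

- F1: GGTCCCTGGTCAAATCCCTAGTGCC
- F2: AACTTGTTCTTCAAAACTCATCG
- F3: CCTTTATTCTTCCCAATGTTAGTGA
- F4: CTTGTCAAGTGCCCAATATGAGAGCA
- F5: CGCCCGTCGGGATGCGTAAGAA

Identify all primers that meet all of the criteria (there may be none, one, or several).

F3, F4 and F5.

F1 (25 nt, A=4 T=6 G=6 C=9): Tm = 64.9 + 41·(15 − 16.4)/25 = 62.6°C, outside 52.2–61.3°C ✗; 3' end GCC has 3 G/C ✓ — fails.
F2 (23 nt, A=7 T=8 G=2 C=6): Tm = 64.9 + 41·(8 − 16.4)/23 = 49.9°C, outside 52.2–61.3°C ✗; 3' end TCG has 2 G/C ✓ — fails.
F3 (25 nt, A=5 T=11 G=3 C=6): Tm = 64.9 + 41·(9 − 16.4)/25 = 52.8°C ✓; 3' end TGA has 1 G/C ✓ — passes.
F4 (26 nt, A=8 T=6 G=6 C=6): Tm = 64.9 + 41·(12 − 16.4)/26 = 58.0°C ✓; 3' end GCA has 2 G/C ✓ — passes.
F5 (22 nt, A=5 T=3 G=8 C=6): Tm = 64.9 + 41·(14 − 16.4)/22 = 60.4°C ✓; 3' end GAA has 1 G/C ✓ — passes.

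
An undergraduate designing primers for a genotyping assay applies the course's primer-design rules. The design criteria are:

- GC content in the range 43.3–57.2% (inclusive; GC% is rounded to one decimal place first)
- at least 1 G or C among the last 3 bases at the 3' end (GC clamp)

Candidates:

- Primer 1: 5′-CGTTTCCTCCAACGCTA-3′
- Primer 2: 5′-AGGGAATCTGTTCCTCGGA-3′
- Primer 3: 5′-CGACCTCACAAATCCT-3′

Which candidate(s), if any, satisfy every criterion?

Primer 1, Primer 2 and Primer 3.

Primer 1 (17 nt, A=3 T=5 G=2 C=7): GC 9/17 = 52.9% ✓; 3' end CTA has 1 G/C ✓ — passes.
Primer 2 (19 nt, A=4 T=5 G=6 C=4): GC 10/19 = 52.6% ✓; 3' end GGA has 2 G/C ✓ — passes.
Primer 3 (16 nt, A=5 T=3 G=1 C=7): GC 8/16 = 50.0% ✓; 3' end CCT has 2 G/C ✓ — passes.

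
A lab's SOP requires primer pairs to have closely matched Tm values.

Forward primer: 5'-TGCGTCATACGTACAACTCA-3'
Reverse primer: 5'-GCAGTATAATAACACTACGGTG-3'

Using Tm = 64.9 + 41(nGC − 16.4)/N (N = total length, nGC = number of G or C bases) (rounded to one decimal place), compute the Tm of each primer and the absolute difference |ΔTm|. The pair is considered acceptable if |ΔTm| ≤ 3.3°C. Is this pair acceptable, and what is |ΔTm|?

Forward: G+C = 9, N = 20 → Tm = 64.9 + 41·(9 − 16.4)/20 = 49.7°C.
Reverse: G+C = 9, N = 22 → Tm = 64.9 + 41·(9 − 16.4)/22 = 51.1°C.
|ΔTm| = |49.7 − 51.1| = 1.4°C, ≤ 3.3°C.

|ΔTm| = 1.4°C; the pair is acceptable.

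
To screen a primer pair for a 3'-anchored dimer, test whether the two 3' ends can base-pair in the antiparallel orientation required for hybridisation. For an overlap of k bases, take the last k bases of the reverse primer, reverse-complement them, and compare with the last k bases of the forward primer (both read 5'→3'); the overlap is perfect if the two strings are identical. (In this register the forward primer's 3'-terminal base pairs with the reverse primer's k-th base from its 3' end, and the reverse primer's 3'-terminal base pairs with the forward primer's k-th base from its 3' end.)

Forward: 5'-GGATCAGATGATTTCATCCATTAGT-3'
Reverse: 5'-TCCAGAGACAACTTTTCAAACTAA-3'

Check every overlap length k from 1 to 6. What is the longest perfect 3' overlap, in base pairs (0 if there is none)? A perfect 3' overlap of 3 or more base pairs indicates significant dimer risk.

Last 6 bases (5'→3') — forward …ATTAGT, reverse …AACTAA.
Reverse complement of the reverse primer's last 6 bases: TTAGTT; its first k bases are the reverse complement of the reverse primer's last k bases, so a perfect k-base overlap needs the forward primer's last k bases to equal them.
Comparing (forward last k vs required): k=1: T vs T ✓; k=2: GT vs TT ✗; k=3: AGT vs TTA ✗; k=4: TAGT vs TTAG ✗; k=5: TTAGT vs TTAGT ✓; k=6: ATTAGT vs TTAGTT ✗.
Perfect overlaps at k = 1, 5; the largest is 5.

Longest perfect overlap: 5 complementary base pairs; significant dimer risk (threshold 3).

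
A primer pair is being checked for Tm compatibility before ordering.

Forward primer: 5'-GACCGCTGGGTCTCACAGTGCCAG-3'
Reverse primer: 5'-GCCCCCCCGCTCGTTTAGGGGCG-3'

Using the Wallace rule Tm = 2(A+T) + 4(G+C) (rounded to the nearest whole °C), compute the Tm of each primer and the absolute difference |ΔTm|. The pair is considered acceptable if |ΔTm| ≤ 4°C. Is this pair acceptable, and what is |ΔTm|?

|ΔTm| = 2°C; the pair is acceptable.

Forward: A=4 T=4 G=8 C=8 → Tm = 2·8 + 4·16 = 80°C.
Reverse: A=1 T=4 G=8 C=10 → Tm = 2·5 + 4·18 = 82°C.
|ΔTm| = |80 − 82| = 2°C, ≤ 4°C.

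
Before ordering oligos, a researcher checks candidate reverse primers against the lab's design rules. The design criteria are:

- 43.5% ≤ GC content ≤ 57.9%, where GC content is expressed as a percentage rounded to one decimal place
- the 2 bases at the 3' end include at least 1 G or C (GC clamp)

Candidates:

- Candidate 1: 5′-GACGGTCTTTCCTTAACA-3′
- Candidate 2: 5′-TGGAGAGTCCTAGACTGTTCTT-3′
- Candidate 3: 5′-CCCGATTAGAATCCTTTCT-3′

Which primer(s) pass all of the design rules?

Candidate 1 only.

Candidate 1 (18 nt, A=4 T=6 G=3 C=5): GC 8/18 = 44.4% ✓; 3' end CA has 1 G/C ✓ — passes.
Candidate 2 (22 nt, A=4 T=8 G=6 C=4): GC 10/22 = 45.5% ✓; 3' end TT has 0 G/C, need ≥1 ✗ — fails.
Candidate 3 (19 nt, A=4 T=7 G=2 C=6): GC 8/19 = 42.1%, outside 43.5–57.9% ✗; 3' end CT has 1 G/C ✓ — fails.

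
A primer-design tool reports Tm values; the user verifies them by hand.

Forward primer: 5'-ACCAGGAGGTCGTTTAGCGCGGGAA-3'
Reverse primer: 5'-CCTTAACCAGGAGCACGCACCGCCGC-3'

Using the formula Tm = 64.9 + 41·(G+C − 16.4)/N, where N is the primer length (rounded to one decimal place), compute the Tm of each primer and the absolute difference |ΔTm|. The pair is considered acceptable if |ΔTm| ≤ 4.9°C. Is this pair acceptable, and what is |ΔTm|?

|ΔTm| = 4.8°C; the pair is acceptable.

Forward: G+C = 15, N = 25 → Tm = 64.9 + 41·(15 − 16.4)/25 = 62.6°C.
Reverse: G+C = 18, N = 26 → Tm = 64.9 + 41·(18 − 16.4)/26 = 67.4°C.
|ΔTm| = |62.6 − 67.4| = 4.8°C, ≤ 4.9°C.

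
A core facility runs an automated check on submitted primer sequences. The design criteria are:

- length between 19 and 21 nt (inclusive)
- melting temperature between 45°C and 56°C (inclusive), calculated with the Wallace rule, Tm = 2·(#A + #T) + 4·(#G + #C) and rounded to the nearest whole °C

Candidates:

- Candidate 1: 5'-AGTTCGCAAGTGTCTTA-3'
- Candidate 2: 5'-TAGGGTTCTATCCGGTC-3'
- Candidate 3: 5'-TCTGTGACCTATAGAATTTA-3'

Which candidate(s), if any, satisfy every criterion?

Candidate 1 (17 nt, A=4 T=6 G=4 C=3): length 17, outside 19–21 ✗; Tm = 2·10 + 4·7 = 48°C ✓ — fails.
Candidate 2 (17 nt, A=2 T=6 G=5 C=4): length 17, outside 19–21 ✗; Tm = 2·8 + 4·9 = 52°C ✓ — fails.
Candidate 3 (20 nt, A=6 T=8 G=3 C=3): length 20 ✓; Tm = 2·14 + 4·6 = 52°C ✓ — passes.

Candidate 3 only.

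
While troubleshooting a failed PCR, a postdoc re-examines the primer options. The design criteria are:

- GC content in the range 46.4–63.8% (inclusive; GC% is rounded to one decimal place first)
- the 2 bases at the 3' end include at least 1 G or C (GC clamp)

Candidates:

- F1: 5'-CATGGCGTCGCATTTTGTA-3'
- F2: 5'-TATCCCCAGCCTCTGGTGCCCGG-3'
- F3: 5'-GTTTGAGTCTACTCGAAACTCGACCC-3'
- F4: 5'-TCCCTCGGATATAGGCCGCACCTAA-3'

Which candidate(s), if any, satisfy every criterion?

F1 (19 nt, A=3 T=7 G=5 C=4): GC 9/19 = 47.4% ✓; 3' end TA has 0 G/C, need ≥1 ✗ — fails.
F2 (23 nt, A=2 T=5 G=6 C=10): GC 16/23 = 69.6%, outside 46.4–63.8% ✗; 3' end GG has 2 G/C ✓ — fails.
F3 (26 nt, A=6 T=7 G=5 C=8): GC 13/26 = 50.0% ✓; 3' end CC has 2 G/C ✓ — passes.
F4 (25 nt, A=6 T=5 G=5 C=9): GC 14/25 = 56.0% ✓; 3' end AA has 0 G/C, need ≥1 ✗ — fails.

F3 only.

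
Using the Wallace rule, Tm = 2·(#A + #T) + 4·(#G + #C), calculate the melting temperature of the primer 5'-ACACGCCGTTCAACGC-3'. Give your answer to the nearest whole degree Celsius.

Base counts: A=4, T=2, G=3, C=7 (length 16).
Tm = 2·(4+2) + 4·(3+7) = 2·6 + 4·10 = 12 + 40 = 52°C.

52°C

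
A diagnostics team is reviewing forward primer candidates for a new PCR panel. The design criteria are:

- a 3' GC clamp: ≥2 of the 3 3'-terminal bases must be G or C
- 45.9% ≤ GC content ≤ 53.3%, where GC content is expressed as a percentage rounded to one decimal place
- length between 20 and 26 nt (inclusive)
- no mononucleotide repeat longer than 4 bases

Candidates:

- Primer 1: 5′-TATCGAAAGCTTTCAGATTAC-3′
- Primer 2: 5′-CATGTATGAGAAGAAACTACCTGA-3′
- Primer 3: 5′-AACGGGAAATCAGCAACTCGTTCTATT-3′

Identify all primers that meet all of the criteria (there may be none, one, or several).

Primer 1 (21 nt, A=7 T=7 G=3 C=4): 3' end TAC has 1 G/C, need ≥2 ✗; GC 7/21 = 33.3%, outside 45.9–53.3% ✗; length 21 ✓; longest run = 3 ✓ — fails.
Primer 2 (24 nt, A=10 T=5 G=5 C=4): 3' end TGA has 1 G/C, need ≥2 ✗; GC 9/24 = 37.5%, outside 45.9–53.3% ✗; length 24 ✓; longest run = 3 ✓ — fails.
Primer 3 (27 nt, A=9 T=7 G=5 C=6): 3' end ATT has 0 G/C, need ≥2 ✗; GC 11/27 = 40.7%, outside 45.9–53.3% ✗; length 27, outside 20–26 ✗; longest run = 3 ✓ — fails.

None of the candidates satisfy all criteria.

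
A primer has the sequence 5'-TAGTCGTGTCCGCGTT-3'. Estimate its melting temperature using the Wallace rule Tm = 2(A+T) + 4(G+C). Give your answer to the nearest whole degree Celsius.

Base counts: A=1, T=6, G=5, C=4 (length 16).
Tm = 2·(1+6) + 4·(5+4) = 2·7 + 4·9 = 14 + 36 = 50°C.

50°C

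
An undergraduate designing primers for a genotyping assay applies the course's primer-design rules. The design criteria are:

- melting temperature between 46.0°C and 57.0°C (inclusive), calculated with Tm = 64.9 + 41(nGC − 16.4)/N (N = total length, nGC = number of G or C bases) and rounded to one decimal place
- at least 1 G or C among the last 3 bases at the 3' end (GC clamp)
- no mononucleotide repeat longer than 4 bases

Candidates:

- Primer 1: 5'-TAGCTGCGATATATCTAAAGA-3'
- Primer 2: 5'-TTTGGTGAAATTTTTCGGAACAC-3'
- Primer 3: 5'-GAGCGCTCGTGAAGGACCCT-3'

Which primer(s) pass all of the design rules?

Primer 1 only.

Primer 1 (21 nt, A=8 T=6 G=4 C=3): Tm = 64.9 + 41·(7 − 16.4)/21 = 46.5°C ✓; 3' end AGA has 1 G/C ✓; longest run = 3 ✓ — passes.
Primer 2 (23 nt, A=6 T=9 G=5 C=3): Tm = 64.9 + 41·(8 − 16.4)/23 = 49.9°C ✓; 3' end CAC has 2 G/C ✓; longest run = 5, exceeds 4 ✗ — fails.
Primer 3 (20 nt, A=4 T=3 G=7 C=6): Tm = 64.9 + 41·(13 − 16.4)/20 = 57.9°C, outside 46.0–57.0°C ✗; 3' end CCT has 2 G/C ✓; longest run = 3 ✓ — fails.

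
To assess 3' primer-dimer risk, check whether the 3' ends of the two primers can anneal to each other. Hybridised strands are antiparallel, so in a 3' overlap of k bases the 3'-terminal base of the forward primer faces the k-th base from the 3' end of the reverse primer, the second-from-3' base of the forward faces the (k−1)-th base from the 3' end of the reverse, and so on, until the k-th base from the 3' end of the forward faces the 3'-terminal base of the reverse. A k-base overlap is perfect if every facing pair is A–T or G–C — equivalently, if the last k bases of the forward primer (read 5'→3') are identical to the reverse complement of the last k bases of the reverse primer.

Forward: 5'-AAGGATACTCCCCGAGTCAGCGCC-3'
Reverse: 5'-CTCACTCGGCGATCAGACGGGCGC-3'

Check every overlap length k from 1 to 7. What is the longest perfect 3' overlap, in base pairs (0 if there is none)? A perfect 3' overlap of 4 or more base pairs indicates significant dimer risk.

Longest perfect overlap: 5 complementary base pairs; significant dimer risk (threshold 4).

Last 7 bases (5'→3') — forward …CAGCGCC, reverse …CGGGCGC.
Reverse complement of the reverse primer's last 7 bases: GCGCCCG; its first k bases are the reverse complement of the reverse primer's last k bases, so a perfect k-base overlap needs the forward primer's last k bases to equal them.
Comparing (forward last k vs required): k=1: C vs G ✗; k=2: CC vs GC ✗; k=3: GCC vs GCG ✗; k=4: CGCC vs GCGC ✗; k=5: GCGCC vs GCGCC ✓; k=6: AGCGCC vs GCGCCC ✗; k=7: CAGCGCC vs GCGCCCG ✗.
Only k = 5 is perfect, so the longest perfect 3' overlap is 5.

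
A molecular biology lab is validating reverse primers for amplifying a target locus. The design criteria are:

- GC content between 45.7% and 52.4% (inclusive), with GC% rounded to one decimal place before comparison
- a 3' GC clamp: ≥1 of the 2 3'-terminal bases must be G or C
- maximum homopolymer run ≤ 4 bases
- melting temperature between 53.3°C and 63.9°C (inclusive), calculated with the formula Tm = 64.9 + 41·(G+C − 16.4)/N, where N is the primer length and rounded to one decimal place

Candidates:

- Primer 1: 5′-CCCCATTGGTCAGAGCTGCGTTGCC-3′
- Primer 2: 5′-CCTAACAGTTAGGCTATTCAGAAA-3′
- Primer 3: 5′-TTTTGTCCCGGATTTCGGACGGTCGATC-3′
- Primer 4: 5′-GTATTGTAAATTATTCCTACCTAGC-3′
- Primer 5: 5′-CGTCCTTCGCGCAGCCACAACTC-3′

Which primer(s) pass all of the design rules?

Primer 1 (25 nt, A=3 T=6 G=7 C=9): GC 16/25 = 64.0%, outside 45.7–52.4% ✗; 3' end CC has 2 G/C ✓; longest run = 4 ✓; Tm = 64.9 + 41·(16 − 16.4)/25 = 64.2°C, outside 53.3–63.9°C ✗ — fails.
Primer 2 (24 nt, A=9 T=6 G=4 C=5): GC 9/24 = 37.5%, outside 45.7–52.4% ✗; 3' end AA has 0 G/C, need ≥1 ✗; longest run = 3 ✓; Tm = 64.9 + 41·(9 − 16.4)/24 = 52.3°C, outside 53.3–63.9°C ✗ — fails.
Primer 3 (28 nt, A=3 T=10 G=8 C=7): GC 15/28 = 53.6%, outside 45.7–52.4% ✗; 3' end TC has 1 G/C ✓; longest run = 4 ✓; Tm = 64.9 + 41·(15 − 16.4)/28 = 62.9°C ✓ — fails.
Primer 4 (25 nt, A=7 T=10 G=3 C=5): GC 8/25 = 32.0%, outside 45.7–52.4% ✗; 3' end GC has 2 G/C ✓; longest run = 3 ✓; Tm = 64.9 + 41·(8 − 16.4)/25 = 51.1°C, outside 53.3–63.9°C ✗ — fails.
Primer 5 (23 nt, A=4 T=4 G=4 C=11): GC 15/23 = 65.2%, outside 45.7–52.4% ✗; 3' end TC has 1 G/C ✓; longest run = 2 ✓; Tm = 64.9 + 41·(15 − 16.4)/23 = 62.4°C ✓ — fails.

None of the candidates satisfy all criteria.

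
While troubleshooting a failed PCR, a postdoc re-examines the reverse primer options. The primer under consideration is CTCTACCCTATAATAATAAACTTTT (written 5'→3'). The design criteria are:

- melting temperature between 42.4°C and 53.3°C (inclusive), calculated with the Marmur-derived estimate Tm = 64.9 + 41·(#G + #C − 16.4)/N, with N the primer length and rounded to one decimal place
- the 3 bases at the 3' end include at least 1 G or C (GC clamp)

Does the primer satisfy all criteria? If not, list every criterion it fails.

Fails: GC clamp.

Base counts: A=9, T=10, G=0, C=6 (length 25).
Tm: Tm = 64.9 + 41·(6 − 16.4)/25 = 47.8°C ✓
GC clamp: 3' end TTT has 0 G/C, need ≥1 ✗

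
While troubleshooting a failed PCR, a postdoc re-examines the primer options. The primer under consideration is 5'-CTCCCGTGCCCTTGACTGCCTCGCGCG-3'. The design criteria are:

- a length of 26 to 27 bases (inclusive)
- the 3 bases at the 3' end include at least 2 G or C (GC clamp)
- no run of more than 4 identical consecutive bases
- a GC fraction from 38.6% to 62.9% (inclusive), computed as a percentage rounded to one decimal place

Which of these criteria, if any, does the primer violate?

Fails: GC content.

Base counts: A=1, T=6, G=7, C=13 (length 27).
length: length 27 ✓
GC clamp: 3' end GCG has 3 G/C ✓
homopolymer run: longest run = 3 ✓
GC content: GC 20/27 = 74.1%, outside 38.6–62.9% ✗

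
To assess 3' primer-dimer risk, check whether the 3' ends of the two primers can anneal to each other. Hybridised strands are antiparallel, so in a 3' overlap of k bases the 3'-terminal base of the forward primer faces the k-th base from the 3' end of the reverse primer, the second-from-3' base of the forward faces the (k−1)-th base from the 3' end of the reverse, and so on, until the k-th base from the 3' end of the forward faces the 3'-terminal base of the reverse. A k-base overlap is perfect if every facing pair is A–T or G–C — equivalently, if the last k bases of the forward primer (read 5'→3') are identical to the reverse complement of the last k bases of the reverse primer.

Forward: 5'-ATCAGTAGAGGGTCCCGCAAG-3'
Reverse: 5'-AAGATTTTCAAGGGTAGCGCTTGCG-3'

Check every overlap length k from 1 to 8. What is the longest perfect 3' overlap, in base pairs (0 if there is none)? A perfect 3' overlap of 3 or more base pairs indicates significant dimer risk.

Last 8 bases (5'→3') — forward …CCCGCAAG, reverse …CGCTTGCG.
Reverse complement of the reverse primer's last 8 bases: CGCAAGCG; its first k bases are the reverse complement of the reverse primer's last k bases, so a perfect k-base overlap needs the forward primer's last k bases to equal them.
Comparing (forward last k vs required): k=1: G vs C ✗; k=2: AG vs CG ✗; k=3: AAG vs CGC ✗; k=4: CAAG vs CGCA ✗; k=5: GCAAG vs CGCAA ✗; k=6: CGCAAG vs CGCAAG ✓; k=7: CCGCAAG vs CGCAAGC ✗; k=8: CCCGCAAG vs CGCAAGCG ✗.
Only k = 6 is perfect, so the longest perfect 3' overlap is 6.

Longest perfect overlap: 6 complementary base pairs; significant dimer risk (threshold 3).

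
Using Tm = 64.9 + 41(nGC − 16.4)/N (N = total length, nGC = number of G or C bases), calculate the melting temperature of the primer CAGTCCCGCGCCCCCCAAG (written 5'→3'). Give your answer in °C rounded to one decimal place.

Base counts: A=3, T=1, G=4, C=11; G+C = 15, N = 19.
Tm = 64.9 + 41·(15 − 16.4)/19 = 64.9 + -57.40/19 = 61.9°C.

61.9°C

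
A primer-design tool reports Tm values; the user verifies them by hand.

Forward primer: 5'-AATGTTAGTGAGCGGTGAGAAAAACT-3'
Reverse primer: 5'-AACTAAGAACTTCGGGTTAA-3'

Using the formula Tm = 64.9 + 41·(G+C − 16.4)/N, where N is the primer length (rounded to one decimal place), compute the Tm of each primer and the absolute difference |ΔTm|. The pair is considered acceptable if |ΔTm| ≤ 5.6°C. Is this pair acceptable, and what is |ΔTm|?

|ΔTm| = 9.2°C; the pair is not acceptable.

Forward: G+C = 10, N = 26 → Tm = 64.9 + 41·(10 − 16.4)/26 = 54.8°C.
Reverse: G+C = 7, N = 20 → Tm = 64.9 + 41·(7 − 16.4)/20 = 45.6°C.
|ΔTm| = |54.8 − 45.6| = 9.2°C, > 5.6°C.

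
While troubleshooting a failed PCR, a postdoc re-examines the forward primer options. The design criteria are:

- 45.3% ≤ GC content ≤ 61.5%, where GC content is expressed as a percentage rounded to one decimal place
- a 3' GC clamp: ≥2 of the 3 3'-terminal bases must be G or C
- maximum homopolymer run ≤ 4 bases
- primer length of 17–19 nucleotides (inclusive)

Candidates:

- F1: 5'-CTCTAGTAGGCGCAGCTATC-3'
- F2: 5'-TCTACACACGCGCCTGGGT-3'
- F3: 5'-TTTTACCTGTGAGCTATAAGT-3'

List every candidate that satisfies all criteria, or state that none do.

None of the candidates satisfy all criteria.

F1 (20 nt, A=4 T=5 G=5 C=6): GC 11/20 = 55.0% ✓; 3' end ATC has 1 G/C, need ≥2 ✗; longest run = 2 ✓; length 20, outside 17–19 ✗ — fails.
F2 (19 nt, A=3 T=4 G=5 C=7): GC 12/19 = 63.2%, outside 45.3–61.5% ✗; 3' end GGT has 2 G/C ✓; longest run = 3 ✓; length 19 ✓ — fails.
F3 (21 nt, A=5 T=9 G=4 C=3): GC 7/21 = 33.3%, outside 45.3–61.5% ✗; 3' end AGT has 1 G/C, need ≥2 ✗; longest run = 4 ✓; length 21, outside 17–19 ✗ — fails.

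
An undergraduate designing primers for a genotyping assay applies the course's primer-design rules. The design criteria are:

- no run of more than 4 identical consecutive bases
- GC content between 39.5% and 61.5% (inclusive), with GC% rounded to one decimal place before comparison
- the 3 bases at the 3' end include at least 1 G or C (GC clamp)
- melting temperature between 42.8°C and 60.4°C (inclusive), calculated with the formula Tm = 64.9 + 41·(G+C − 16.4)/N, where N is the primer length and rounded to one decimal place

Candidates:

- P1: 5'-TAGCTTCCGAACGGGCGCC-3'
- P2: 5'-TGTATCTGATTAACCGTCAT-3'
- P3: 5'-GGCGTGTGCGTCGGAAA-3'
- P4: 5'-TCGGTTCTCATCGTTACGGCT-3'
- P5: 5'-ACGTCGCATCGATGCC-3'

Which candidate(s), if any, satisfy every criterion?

P1 (19 nt, A=3 T=3 G=6 C=7): longest run = 3 ✓; GC 13/19 = 68.4%, outside 39.5–61.5% ✗; 3' end GCC has 3 G/C ✓; Tm = 64.9 + 41·(13 − 16.4)/19 = 57.6°C ✓ — fails.
P2 (20 nt, A=5 T=8 G=3 C=4): longest run = 2 ✓; GC 7/20 = 35.0%, outside 39.5–61.5% ✗; 3' end CAT has 1 G/C ✓; Tm = 64.9 + 41·(7 − 16.4)/20 = 45.6°C ✓ — fails.
P3 (17 nt, A=3 T=3 G=8 C=3): longest run = 3 ✓; GC 11/17 = 64.7%, outside 39.5–61.5% ✗; 3' end AAA has 0 G/C, need ≥1 ✗; Tm = 64.9 + 41·(11 − 16.4)/17 = 51.9°C ✓ — fails.
P4 (21 nt, A=2 T=8 G=5 C=6): longest run = 2 ✓; GC 11/21 = 52.4% ✓; 3' end GCT has 2 G/C ✓; Tm = 64.9 + 41·(11 − 16.4)/21 = 54.4°C ✓ — passes.
P5 (16 nt, A=3 T=3 G=4 C=6): longest run = 2 ✓; GC 10/16 = 62.5%, outside 39.5–61.5% ✗; 3' end GCC has 3 G/C ✓; Tm = 64.9 + 41·(10 − 16.4)/16 = 48.5°C ✓ — fails.

P4 only.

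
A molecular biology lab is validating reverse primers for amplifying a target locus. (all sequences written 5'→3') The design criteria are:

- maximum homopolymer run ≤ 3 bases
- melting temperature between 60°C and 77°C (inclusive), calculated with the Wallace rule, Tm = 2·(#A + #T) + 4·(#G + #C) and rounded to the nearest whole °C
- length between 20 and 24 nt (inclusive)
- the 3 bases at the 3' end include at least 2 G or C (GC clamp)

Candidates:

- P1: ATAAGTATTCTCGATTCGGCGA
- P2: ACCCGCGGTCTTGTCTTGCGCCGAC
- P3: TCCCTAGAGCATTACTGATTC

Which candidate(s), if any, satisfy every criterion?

P1 only.

P1 (22 nt, A=6 T=7 G=5 C=4): longest run = 2 ✓; Tm = 2·13 + 4·9 = 62°C ✓; length 22 ✓; 3' end CGA has 2 G/C ✓ — passes.
P2 (25 nt, A=2 T=6 G=7 C=10): longest run = 3 ✓; Tm = 2·8 + 4·17 = 84°C, outside 60–77°C ✗; length 25, outside 20–24 ✗; 3' end GAC has 2 G/C ✓ — fails.
P3 (21 nt, A=5 T=7 G=3 C=6): longest run = 3 ✓; Tm = 2·12 + 4·9 = 60°C ✓; length 21 ✓; 3' end TTC has 1 G/C, need ≥2 ✗ — fails.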